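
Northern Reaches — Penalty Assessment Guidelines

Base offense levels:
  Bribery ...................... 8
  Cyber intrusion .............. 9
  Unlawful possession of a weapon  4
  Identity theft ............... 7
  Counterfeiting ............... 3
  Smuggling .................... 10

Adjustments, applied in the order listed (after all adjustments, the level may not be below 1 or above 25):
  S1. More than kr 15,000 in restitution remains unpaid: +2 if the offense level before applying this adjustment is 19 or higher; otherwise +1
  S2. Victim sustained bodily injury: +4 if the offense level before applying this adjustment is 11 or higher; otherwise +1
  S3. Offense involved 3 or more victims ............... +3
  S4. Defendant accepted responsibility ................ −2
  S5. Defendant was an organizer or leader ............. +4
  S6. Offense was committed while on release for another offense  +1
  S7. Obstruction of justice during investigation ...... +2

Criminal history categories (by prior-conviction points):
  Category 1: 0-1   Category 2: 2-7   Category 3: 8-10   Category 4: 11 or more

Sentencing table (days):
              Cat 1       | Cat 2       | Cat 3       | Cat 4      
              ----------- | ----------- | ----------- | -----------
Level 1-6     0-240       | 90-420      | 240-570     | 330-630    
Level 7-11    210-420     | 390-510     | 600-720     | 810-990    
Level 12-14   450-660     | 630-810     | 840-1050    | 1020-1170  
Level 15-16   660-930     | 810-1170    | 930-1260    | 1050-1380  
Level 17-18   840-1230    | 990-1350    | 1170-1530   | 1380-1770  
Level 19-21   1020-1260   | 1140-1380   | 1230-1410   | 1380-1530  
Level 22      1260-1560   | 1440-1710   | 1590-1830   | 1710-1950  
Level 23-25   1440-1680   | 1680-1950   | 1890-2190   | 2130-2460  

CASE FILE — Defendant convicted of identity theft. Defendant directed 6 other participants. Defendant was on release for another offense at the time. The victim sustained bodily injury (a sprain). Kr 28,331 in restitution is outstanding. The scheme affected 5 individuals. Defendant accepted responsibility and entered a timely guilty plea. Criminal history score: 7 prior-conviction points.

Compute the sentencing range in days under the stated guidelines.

810-1170 days

Base offense level for identity theft: 7.
S1 applies (level before this adjustment is 7 < 19, so +1): 7 + 1 = 8.
S2 applies (level before this adjustment is 8 < 11, so +1): 8 + 1 = 9.
S3 applies: 9 + 3 = 12.
S4 applies: 12 − 2 = 10.
S5 applies: 10 + 4 = 14.
S6 applies: 14 + 1 = 15.
S7 does not apply.
Final offense level: 15.
Criminal history: 7 prior points → Category 2 (2-7).
Level 15 falls in the 15-16 band.
Grid: Level 15-16 × Category 2 = 810-1170 days.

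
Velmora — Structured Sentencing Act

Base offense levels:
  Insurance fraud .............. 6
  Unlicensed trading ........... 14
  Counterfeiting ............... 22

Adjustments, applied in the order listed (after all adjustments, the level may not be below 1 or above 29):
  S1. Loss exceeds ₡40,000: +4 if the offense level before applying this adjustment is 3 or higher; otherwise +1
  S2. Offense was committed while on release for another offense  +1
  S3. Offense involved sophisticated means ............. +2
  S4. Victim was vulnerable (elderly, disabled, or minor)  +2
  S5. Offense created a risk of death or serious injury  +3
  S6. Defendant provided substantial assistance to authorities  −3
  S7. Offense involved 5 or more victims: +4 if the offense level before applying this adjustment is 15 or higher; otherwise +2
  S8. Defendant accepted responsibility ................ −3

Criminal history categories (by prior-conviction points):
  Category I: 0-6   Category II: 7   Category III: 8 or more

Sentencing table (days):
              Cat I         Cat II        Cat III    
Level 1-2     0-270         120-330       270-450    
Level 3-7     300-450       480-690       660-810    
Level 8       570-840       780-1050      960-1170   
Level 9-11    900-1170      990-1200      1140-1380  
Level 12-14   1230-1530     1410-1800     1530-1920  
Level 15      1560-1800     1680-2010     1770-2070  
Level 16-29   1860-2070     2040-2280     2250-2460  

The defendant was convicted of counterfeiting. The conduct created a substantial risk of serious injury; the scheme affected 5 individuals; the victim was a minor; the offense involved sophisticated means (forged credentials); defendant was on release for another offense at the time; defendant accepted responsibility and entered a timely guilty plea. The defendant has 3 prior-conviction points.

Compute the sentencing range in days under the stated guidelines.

1860-2070 days

Base offense level for counterfeiting: 22.
S2 applies: 22 + 1 = 23.
S3 applies: 23 + 2 = 25.
S4 applies: 25 + 2 = 27.
S5 applies: 27 + 3 = 30.
S6 does not apply.
S7 applies (level before this adjustment is 30 ≥ 15, so +4): 30 + 4 = 34.
S8 applies: 34 − 3 = 31.
Level 31 exceeds the maximum of 29; capped at 29.
Final offense level: 29.
Criminal history: 3 prior points → Category I (0-6).
Level 29 falls in the 16-29 band.
Grid: Level 16-29 × Category I = 1860-2070 days.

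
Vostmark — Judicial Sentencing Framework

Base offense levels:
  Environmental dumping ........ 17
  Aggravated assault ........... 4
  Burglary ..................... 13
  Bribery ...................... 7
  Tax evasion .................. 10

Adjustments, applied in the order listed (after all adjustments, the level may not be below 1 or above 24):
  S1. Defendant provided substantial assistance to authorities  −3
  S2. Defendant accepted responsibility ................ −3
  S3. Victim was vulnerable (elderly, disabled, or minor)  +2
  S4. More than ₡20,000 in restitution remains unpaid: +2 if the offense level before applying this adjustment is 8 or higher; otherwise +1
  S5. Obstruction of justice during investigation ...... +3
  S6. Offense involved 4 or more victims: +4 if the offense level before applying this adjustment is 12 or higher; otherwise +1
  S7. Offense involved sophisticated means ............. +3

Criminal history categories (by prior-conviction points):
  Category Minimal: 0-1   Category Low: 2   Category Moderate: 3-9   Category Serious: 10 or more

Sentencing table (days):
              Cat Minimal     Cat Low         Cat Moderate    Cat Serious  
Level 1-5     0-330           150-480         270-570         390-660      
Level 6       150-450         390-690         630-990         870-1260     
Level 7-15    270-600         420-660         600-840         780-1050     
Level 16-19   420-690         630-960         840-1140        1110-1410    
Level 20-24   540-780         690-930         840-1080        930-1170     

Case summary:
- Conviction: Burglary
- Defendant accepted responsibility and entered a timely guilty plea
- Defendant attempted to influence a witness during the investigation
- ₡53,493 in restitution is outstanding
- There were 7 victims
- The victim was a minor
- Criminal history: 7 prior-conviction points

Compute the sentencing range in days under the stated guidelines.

840-1080 days

Base offense level for burglary: 13.
S1 does not apply.
S2 applies: 13 − 3 = 10.
S3 applies: 10 + 2 = 12.
S4 applies (level before this adjustment is 12 ≥ 8, so +2): 12 + 2 = 14.
S5 applies: 14 + 3 = 17.
S6 applies (level before this adjustment is 17 ≥ 12, so +4): 17 + 4 = 21.
S7 does not apply.
Final offense level: 21.
Criminal history: 7 prior points → Category Moderate (3-9).
Level 21 falls in the 20-24 band.
Grid: Level 20-24 × Category Moderate = 840-1080 days.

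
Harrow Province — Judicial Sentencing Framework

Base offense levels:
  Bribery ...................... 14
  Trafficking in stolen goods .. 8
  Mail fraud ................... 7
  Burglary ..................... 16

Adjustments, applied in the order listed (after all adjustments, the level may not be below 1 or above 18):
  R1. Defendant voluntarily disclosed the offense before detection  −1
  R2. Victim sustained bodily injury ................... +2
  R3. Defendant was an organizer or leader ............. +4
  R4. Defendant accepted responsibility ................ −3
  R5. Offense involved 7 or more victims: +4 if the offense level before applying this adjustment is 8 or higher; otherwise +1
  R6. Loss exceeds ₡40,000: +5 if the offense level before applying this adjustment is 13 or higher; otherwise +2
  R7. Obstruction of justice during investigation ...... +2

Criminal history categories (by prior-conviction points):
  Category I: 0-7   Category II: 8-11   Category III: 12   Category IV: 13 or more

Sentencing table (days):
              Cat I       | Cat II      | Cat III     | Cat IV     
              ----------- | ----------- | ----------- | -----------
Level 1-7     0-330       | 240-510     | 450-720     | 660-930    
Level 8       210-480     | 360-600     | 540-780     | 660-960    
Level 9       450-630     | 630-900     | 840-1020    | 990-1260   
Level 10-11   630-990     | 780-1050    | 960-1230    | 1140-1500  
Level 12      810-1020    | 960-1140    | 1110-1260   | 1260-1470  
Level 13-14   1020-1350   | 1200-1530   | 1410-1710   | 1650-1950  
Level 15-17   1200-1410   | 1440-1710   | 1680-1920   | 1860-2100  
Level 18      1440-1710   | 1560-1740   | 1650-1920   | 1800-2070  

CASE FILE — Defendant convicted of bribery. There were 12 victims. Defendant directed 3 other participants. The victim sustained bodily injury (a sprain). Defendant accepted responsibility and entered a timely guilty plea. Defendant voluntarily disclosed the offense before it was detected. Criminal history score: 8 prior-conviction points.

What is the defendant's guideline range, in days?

Base offense level for bribery: 14.
R1 applies: 14 − 1 = 13.
R2 applies: 13 + 2 = 15.
R3 applies: 15 + 4 = 19.
R4 applies: 19 − 3 = 16.
R5 applies (level before this adjustment is 16 ≥ 8, so +4): 16 + 4 = 20.
R7 does not apply.
Level 20 exceeds the maximum of 18; capped at 18.
Final offense level: 18.
Criminal history: 8 prior points → Category II (8-11).
Level 18 falls in the 18 band.
Grid: Level 18 × Category II = 1560-1740 days.

1560-1740 days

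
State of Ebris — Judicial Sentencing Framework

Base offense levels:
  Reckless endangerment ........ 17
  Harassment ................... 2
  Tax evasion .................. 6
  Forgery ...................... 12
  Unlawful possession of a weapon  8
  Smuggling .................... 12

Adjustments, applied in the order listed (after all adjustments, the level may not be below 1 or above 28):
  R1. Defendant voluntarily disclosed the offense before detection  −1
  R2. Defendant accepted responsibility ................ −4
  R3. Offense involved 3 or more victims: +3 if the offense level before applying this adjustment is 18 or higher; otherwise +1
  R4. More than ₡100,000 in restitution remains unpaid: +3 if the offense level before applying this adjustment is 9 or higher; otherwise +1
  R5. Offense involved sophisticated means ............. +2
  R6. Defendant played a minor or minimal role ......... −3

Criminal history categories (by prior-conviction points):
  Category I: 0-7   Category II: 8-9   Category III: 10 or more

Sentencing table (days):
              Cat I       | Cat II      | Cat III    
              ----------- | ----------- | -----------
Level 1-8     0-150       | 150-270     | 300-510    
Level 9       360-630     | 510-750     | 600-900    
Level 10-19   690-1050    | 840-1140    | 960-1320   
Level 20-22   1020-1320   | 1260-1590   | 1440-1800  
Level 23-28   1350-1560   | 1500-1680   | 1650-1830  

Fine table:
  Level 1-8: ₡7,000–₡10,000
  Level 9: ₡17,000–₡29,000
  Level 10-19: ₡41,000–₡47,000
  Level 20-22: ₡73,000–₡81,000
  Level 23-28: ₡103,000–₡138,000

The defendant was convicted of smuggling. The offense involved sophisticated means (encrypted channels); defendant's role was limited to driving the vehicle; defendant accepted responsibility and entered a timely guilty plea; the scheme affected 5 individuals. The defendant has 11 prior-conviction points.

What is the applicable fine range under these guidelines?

₡7,000–₡10,000

Base offense level for smuggling: 12.
R2 applies: 12 − 4 = 8.
R3 applies (level before this adjustment is 8 < 18, so +1): 8 + 1 = 9.
R5 applies: 9 + 2 = 11.
R6 applies: 11 − 3 = 8.
Final offense level: 8.
Level 8 falls in the 1-8 band.
Fine table: Level 1-8 → ₡7,000–₡10,000.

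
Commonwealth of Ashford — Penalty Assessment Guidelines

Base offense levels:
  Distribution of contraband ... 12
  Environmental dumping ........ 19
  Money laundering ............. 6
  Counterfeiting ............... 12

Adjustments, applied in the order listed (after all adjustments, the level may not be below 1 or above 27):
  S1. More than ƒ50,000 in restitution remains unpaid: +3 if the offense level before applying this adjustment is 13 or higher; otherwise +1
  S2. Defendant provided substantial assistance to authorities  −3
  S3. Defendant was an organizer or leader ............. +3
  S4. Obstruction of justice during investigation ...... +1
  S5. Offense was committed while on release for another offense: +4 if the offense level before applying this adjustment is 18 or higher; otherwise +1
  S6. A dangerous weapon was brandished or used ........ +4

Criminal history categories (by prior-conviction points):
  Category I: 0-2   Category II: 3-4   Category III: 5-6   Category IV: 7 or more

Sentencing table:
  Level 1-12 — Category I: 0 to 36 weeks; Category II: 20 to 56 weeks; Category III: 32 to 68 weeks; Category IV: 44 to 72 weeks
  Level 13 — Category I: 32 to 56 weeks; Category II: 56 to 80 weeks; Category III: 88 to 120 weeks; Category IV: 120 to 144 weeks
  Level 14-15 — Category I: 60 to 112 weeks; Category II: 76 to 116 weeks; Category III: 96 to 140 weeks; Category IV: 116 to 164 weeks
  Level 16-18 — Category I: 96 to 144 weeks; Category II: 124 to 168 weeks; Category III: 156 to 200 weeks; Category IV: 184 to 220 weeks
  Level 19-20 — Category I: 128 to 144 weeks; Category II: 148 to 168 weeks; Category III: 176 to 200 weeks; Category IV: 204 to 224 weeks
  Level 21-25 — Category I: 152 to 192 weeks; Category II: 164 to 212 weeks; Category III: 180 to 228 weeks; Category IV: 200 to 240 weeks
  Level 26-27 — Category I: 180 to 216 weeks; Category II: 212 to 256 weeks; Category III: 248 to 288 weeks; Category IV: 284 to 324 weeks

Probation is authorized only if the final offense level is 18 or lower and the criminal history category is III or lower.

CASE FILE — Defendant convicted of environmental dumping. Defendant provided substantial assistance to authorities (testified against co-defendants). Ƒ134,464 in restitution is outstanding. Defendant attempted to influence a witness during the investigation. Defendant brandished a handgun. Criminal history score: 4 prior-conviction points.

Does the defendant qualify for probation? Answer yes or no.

No

Base offense level for environmental dumping: 19.
S1 applies (level before this adjustment is 19 ≥ 13, so +3): 19 + 3 = 22.
S2 applies: 22 − 3 = 19.
S3 does not apply.
S4 applies: 19 + 1 = 20.
S5 does not apply.
S6 applies: 20 + 4 = 24.
Final offense level: 24.
Criminal history: 4 prior points → Category II (3-4).
Level 24 falls in the 21-25 band.
Grid: Level 21-25 × Category II = 164-212 weeks.
Probation check: level 24 > 18 and category II ≤ III → not eligible.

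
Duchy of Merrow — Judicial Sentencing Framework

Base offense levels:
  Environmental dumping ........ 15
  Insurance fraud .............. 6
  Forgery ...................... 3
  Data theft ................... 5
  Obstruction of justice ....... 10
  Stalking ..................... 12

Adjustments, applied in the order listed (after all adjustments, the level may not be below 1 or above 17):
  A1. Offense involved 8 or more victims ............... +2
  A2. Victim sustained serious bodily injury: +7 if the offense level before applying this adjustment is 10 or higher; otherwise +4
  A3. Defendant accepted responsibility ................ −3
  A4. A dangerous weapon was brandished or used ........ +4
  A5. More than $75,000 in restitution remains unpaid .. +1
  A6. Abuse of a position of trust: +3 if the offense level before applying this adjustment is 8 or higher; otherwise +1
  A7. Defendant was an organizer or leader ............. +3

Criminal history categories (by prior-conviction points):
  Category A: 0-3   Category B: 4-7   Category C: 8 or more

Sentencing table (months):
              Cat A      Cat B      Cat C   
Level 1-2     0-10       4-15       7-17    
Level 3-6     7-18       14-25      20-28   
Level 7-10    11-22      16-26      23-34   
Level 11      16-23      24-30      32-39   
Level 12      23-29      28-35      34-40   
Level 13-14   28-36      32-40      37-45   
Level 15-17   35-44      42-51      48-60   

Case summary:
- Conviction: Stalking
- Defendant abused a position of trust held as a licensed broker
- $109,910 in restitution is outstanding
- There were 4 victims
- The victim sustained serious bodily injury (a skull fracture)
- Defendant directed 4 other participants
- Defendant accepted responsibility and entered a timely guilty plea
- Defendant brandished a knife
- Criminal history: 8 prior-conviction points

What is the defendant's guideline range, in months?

Base offense level for stalking: 12.
A2 applies (level before this adjustment is 12 ≥ 10, so +7): 12 + 7 = 19.
A3 applies: 19 − 3 = 16.
A4 applies: 16 + 4 = 20.
A5 applies: 20 + 1 = 21.
A6 applies (level before this adjustment is 21 ≥ 8, so +3): 21 + 3 = 24.
A7 applies: 24 + 3 = 27.
Level 27 exceeds the maximum of 17; capped at 17.
Final offense level: 17.
Criminal history: 8 prior points → Category C (8+).
Level 17 falls in the 15-17 band.
Grid: Level 15-17 × Category C = 48-60 months.

48-60 months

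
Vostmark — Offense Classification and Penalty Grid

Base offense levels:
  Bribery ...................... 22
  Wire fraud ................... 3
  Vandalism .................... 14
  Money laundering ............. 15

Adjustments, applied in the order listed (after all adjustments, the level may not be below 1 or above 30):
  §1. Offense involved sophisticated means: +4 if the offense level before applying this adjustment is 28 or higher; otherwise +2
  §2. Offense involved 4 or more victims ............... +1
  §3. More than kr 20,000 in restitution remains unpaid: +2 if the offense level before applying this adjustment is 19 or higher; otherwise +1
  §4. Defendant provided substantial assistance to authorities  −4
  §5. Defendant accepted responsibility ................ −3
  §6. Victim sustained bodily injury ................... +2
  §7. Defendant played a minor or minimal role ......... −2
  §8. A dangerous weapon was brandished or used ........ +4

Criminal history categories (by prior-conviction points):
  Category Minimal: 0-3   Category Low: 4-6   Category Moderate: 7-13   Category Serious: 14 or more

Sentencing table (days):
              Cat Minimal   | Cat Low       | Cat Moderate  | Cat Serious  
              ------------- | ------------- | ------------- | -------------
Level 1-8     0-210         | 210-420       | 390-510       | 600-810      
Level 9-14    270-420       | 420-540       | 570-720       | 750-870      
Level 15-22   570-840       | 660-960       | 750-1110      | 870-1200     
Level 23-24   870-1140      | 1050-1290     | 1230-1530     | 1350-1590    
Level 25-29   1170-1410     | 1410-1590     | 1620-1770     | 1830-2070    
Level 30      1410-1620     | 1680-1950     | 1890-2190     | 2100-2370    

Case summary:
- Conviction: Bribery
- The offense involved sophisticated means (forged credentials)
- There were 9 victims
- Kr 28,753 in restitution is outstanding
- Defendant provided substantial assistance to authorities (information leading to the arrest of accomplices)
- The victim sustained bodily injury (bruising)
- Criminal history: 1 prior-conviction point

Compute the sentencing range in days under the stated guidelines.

1170-1410 days

Base offense level for bribery: 22.
§1 applies (level before this adjustment is 22 < 28, so +2): 22 + 2 = 24.
§2 applies: 24 + 1 = 25.
§3 applies (level before this adjustment is 25 ≥ 19, so +2): 25 + 2 = 27.
§4 applies: 27 − 4 = 23.
§6 applies: 23 + 2 = 25.
§7 does not apply.
Final offense level: 25.
Criminal history: 1 prior point → Category Minimal (0-3).
Level 25 falls in the 25-29 band.
Grid: Level 25-29 × Category Minimal = 1170-1410 days.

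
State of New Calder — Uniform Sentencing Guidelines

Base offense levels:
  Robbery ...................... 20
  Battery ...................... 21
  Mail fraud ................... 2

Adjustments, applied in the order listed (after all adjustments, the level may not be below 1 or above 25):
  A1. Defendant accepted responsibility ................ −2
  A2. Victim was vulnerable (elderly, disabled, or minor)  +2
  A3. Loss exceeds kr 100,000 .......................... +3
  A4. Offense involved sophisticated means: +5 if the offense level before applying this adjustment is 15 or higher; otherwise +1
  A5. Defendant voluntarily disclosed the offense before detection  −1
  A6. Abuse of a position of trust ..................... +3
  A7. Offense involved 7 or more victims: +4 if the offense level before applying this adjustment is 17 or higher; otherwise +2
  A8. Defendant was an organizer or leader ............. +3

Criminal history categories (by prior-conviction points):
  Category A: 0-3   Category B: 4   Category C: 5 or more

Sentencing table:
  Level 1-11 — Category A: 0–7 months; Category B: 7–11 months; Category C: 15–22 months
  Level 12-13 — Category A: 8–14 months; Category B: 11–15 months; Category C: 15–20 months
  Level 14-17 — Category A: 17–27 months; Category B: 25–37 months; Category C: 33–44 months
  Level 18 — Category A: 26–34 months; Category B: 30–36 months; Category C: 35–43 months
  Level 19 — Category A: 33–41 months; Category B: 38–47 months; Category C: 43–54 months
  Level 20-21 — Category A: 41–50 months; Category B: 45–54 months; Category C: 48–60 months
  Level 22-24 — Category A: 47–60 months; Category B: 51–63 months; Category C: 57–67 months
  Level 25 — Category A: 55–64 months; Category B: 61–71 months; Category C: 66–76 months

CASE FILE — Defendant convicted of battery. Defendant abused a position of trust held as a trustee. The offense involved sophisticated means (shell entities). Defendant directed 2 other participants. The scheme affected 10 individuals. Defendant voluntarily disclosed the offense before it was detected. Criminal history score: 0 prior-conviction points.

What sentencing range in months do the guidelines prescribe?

Base offense level for battery: 21.
A2 does not apply.
A4 applies (level before this adjustment is 21 ≥ 15, so +5): 21 + 5 = 26.
A5 applies: 26 − 1 = 25.
A6 applies: 25 + 3 = 28.
A7 applies (level before this adjustment is 28 ≥ 17, so +4): 28 + 4 = 32.
A8 applies: 32 + 3 = 35.
Level 35 exceeds the maximum of 25; capped at 25.
Final offense level: 25.
Criminal history: 0 prior points → Category A (0-3).
Level 25 falls in the 25 band.
Grid: Level 25 × Category A = 55-64 months.

55-64 months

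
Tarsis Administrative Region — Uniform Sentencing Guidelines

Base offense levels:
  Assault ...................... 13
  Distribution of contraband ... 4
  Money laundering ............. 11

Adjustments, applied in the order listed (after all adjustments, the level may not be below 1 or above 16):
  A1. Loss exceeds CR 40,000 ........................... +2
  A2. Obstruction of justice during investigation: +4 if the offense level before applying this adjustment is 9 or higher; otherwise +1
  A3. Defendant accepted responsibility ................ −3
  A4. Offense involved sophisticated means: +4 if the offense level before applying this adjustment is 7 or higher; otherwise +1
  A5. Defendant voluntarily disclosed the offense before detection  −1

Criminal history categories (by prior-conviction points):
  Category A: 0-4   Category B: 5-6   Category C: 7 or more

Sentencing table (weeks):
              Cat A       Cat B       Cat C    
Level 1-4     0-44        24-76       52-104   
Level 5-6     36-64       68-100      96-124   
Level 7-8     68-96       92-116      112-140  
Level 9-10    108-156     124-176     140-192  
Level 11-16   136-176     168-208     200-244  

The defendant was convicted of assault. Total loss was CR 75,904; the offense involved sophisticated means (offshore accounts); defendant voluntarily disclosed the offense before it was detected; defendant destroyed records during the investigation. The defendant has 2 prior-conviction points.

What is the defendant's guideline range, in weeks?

Base offense level for assault: 13.
A1 applies: 13 + 2 = 15.
A2 applies (level before this adjustment is 15 ≥ 9, so +4): 15 + 4 = 19.
A3 does not apply.
A4 applies (level before this adjustment is 19 ≥ 7, so +4): 19 + 4 = 23.
A5 applies: 23 − 1 = 22.
Level 22 exceeds the maximum of 16; capped at 16.
Final offense level: 16.
Criminal history: 2 prior points → Category A (0-4).
Level 16 falls in the 11-16 band.
Grid: Level 11-16 × Category A = 136-176 weeks.

136-176 weeks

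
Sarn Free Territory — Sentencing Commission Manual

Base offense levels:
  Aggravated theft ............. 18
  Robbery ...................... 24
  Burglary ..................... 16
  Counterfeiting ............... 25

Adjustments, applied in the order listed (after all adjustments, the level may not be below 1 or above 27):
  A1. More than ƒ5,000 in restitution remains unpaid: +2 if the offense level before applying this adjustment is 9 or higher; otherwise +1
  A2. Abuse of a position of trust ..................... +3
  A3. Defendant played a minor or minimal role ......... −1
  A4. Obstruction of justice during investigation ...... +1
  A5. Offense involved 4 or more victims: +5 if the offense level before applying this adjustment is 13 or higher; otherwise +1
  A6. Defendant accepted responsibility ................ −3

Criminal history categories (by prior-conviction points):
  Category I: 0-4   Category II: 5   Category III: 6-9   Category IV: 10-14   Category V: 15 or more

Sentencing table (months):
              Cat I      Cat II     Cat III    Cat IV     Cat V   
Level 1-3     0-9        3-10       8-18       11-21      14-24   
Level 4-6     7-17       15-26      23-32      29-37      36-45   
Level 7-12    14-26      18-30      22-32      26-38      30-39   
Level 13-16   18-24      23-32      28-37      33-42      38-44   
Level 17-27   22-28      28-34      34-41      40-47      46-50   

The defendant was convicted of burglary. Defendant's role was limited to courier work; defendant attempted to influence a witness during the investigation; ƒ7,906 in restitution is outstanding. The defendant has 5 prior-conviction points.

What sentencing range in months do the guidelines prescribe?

Base offense level for burglary: 16.
A1 applies (level before this adjustment is 16 ≥ 9, so +2): 16 + 2 = 18.
A3 applies: 18 − 1 = 17.
A4 applies: 17 + 1 = 18.
A5 does not apply.
A6 does not apply.
Final offense level: 18.
Criminal history: 5 prior points → Category II (5).
Level 18 falls in the 17-27 band.
Grid: Level 17-27 × Category II = 28-34 months.

28-34 months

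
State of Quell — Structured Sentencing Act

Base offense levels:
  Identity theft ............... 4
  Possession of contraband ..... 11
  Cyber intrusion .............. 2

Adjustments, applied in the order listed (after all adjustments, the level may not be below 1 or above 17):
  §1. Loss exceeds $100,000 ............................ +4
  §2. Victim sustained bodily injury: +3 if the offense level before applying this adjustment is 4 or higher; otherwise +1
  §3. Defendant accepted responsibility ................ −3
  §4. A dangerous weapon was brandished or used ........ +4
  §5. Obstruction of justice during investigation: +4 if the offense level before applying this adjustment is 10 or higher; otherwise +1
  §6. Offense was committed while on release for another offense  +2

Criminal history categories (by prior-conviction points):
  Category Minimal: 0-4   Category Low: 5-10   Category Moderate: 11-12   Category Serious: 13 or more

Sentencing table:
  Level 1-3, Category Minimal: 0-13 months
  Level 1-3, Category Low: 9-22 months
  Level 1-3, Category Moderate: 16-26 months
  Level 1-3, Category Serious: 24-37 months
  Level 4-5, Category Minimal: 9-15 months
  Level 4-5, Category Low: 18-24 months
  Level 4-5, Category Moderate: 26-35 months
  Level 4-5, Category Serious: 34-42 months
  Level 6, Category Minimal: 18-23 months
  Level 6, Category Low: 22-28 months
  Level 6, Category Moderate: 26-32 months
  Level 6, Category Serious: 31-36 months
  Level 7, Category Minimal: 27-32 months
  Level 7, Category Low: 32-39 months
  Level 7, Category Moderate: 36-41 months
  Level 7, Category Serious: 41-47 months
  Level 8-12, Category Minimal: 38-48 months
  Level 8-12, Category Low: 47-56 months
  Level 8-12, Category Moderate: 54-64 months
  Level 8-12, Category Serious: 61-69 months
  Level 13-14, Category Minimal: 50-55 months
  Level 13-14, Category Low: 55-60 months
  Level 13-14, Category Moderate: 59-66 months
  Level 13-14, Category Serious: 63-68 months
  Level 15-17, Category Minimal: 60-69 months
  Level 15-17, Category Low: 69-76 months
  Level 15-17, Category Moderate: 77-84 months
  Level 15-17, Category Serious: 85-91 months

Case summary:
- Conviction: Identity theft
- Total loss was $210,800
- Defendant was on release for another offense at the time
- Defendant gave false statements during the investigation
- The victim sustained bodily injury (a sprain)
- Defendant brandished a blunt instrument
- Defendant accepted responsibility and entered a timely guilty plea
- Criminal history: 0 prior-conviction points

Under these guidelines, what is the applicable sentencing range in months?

Base offense level for identity theft: 4.
§1 applies: 4 + 4 = 8.
§2 applies (level before this adjustment is 8 ≥ 4, so +3): 8 + 3 = 11.
§3 applies: 11 − 3 = 8.
§4 applies: 8 + 4 = 12.
§5 applies (level before this adjustment is 12 ≥ 10, so +4): 12 + 4 = 16.
§6 applies: 16 + 2 = 18.
Level 18 exceeds the maximum of 17; capped at 17.
Final offense level: 17.
Criminal history: 0 prior points → Category Minimal (0-4).
Level 17 falls in the 15-17 band.
Grid: Level 15-17 × Category Minimal = 60-69 months.

60-69 months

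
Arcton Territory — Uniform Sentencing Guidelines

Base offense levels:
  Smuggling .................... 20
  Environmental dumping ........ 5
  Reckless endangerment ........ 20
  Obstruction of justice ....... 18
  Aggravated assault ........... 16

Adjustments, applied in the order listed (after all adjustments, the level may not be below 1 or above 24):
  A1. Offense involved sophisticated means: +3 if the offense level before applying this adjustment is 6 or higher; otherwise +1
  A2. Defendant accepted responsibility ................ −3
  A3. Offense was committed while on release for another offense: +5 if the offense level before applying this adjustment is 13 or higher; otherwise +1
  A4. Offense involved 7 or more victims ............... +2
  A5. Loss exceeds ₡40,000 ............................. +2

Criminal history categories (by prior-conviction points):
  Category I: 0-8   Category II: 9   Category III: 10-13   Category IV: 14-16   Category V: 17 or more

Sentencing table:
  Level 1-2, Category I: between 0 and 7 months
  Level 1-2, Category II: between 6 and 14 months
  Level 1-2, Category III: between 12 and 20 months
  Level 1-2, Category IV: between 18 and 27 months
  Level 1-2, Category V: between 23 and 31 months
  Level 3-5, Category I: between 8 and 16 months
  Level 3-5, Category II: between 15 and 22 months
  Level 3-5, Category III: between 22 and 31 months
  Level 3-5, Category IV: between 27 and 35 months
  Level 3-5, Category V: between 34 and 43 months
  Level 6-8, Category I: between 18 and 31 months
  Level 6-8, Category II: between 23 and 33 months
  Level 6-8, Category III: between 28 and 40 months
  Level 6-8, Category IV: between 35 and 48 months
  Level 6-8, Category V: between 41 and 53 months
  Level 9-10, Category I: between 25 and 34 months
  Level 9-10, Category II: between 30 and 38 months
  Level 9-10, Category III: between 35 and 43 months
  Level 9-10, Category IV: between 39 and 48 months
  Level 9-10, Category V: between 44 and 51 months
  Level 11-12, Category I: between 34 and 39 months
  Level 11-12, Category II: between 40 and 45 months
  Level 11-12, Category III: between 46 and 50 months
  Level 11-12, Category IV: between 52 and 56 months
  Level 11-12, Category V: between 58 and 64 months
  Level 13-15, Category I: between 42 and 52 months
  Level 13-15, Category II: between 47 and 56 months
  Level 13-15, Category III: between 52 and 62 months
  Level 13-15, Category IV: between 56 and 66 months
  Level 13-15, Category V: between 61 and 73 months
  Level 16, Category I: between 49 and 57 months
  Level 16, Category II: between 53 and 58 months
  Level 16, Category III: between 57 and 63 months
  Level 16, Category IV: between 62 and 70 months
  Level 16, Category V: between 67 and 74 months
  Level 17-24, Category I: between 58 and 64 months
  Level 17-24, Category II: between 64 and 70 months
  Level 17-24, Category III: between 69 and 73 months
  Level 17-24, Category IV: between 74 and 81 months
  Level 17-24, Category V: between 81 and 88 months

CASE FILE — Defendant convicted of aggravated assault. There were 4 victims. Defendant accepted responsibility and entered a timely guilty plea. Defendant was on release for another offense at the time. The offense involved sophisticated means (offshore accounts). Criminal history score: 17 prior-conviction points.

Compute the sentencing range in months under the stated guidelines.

Base offense level for aggravated assault: 16.
A1 applies (level before this adjustment is 16 ≥ 6, so +3): 16 + 3 = 19.
A2 applies: 19 − 3 = 16.
A3 applies (level before this adjustment is 16 ≥ 13, so +5): 16 + 5 = 21.
A4 does not apply.
Final offense level: 21.
Criminal history: 17 prior points → Category V (17+).
Level 21 falls in the 17-24 band.
Grid: Level 17-24 × Category V = 81-88 months.

81-88 months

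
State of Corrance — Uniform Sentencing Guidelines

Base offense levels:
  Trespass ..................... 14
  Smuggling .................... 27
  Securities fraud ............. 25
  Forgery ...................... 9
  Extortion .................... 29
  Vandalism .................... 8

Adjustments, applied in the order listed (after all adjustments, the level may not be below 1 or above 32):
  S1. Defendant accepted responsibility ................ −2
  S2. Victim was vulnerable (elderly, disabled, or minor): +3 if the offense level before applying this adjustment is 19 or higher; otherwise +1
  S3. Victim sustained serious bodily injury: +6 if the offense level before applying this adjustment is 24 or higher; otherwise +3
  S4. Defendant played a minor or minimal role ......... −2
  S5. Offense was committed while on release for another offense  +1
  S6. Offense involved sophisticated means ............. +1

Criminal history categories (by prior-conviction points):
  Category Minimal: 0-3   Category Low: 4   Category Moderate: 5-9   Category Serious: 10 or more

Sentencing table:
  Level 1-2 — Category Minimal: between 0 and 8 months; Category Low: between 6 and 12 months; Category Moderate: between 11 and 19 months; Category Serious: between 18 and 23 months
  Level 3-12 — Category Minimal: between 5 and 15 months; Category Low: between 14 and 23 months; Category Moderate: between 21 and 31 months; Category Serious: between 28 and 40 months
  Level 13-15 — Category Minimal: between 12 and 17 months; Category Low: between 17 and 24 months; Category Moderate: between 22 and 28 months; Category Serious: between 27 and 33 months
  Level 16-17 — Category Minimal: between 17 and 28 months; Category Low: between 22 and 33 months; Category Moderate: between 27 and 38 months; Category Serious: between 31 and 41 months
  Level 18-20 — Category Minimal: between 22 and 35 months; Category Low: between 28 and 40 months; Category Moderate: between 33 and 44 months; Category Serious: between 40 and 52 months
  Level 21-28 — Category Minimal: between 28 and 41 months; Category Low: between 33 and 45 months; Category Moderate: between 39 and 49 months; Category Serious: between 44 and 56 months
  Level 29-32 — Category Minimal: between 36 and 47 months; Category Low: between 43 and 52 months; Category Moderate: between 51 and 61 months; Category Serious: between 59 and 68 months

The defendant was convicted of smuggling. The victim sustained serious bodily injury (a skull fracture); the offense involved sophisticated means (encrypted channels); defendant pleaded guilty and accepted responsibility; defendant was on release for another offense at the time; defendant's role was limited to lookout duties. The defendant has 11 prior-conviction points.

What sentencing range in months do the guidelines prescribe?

59-68 months

Base offense level for smuggling: 27.
S1 applies: 27 − 2 = 25.
S2 does not apply.
S3 applies (level before this adjustment is 25 ≥ 24, so +6): 25 + 6 = 31.
S4 applies: 31 − 2 = 29.
S5 applies: 29 + 1 = 30.
S6 applies: 30 + 1 = 31.
Final offense level: 31.
Criminal history: 11 prior points → Category Serious (10+).
Level 31 falls in the 29-32 band.
Grid: Level 29-32 × Category Serious = 59-68 months.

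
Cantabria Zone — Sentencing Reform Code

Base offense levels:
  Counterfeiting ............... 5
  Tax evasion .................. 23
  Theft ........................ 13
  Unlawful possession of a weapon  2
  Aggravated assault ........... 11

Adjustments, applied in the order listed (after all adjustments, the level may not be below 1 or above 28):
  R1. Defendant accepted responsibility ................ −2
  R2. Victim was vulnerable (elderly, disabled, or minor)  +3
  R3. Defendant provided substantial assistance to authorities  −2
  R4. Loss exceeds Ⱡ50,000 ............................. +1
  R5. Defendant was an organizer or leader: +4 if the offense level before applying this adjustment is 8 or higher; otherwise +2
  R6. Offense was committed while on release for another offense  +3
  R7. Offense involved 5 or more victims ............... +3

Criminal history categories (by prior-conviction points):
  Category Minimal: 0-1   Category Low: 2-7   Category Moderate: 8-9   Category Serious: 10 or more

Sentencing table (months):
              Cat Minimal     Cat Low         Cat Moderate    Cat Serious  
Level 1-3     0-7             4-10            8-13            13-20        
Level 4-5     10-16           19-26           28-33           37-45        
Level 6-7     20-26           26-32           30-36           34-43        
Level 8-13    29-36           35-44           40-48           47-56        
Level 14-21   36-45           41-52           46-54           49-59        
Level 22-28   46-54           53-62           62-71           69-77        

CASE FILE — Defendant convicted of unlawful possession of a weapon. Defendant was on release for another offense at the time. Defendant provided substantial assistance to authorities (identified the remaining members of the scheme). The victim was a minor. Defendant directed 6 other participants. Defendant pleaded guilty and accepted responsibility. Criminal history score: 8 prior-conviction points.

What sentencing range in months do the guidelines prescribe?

Base offense level for unlawful possession of a weapon: 2.
R1 applies: 2 − 2 = 0.
R2 applies: 0 + 3 = 3.
R3 applies: 3 − 2 = 1.
R5 applies (level before this adjustment is 1 < 8, so +2): 1 + 2 = 3.
R6 applies: 3 + 3 = 6.
R7 does not apply.
Final offense level: 6.
Criminal history: 8 prior points → Category Moderate (8-9).
Level 6 falls in the 6-7 band.
Grid: Level 6-7 × Category Moderate = 30-36 months.

30-36 months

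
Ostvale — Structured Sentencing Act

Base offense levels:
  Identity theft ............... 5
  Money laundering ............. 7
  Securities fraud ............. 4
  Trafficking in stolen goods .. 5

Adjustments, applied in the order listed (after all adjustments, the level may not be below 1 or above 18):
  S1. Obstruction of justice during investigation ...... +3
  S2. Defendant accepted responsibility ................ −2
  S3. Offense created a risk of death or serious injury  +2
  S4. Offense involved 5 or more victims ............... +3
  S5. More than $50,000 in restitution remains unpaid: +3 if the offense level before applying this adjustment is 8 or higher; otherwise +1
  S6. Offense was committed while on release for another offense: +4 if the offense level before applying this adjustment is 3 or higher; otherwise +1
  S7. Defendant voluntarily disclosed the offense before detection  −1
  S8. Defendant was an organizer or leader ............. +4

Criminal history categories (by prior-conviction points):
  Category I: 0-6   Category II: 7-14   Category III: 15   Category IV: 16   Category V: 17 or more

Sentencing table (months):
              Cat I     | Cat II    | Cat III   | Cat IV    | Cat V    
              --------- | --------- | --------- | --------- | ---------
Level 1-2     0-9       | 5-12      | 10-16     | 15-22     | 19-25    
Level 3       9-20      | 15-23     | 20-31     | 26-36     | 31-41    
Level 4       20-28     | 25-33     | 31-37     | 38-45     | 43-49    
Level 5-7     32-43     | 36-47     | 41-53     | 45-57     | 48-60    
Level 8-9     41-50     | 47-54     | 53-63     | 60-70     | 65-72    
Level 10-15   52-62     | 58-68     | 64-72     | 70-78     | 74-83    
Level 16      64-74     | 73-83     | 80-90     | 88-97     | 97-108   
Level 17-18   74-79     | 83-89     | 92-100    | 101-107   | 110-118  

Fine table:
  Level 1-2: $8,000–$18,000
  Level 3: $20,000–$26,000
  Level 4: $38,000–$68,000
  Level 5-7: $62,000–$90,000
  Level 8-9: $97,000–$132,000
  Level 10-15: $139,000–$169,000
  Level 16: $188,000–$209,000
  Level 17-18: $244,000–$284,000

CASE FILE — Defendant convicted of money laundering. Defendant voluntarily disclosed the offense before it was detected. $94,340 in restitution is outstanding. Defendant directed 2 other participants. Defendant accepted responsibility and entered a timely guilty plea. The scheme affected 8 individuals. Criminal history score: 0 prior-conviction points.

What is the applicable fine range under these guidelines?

$139,000–$169,000

Base offense level for money laundering: 7.
S2 applies: 7 − 2 = 5.
S3 does not apply.
S4 applies: 5 + 3 = 8.
S5 applies (level before this adjustment is 8 ≥ 8, so +3): 8 + 3 = 11.
S6 does not apply.
S7 applies: 11 − 1 = 10.
S8 applies: 10 + 4 = 14.
Final offense level: 14.
Level 14 falls in the 10-15 band.
Fine table: Level 10-15 → $139,000–$169,000.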